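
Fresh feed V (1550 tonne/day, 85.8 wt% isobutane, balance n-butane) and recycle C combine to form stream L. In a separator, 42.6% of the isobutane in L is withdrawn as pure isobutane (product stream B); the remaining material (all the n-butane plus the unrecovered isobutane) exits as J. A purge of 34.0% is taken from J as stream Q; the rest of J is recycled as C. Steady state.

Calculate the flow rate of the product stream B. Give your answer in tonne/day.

912.1 tonne/day

isobutane in L: m_A = 1550×0.858 + (1−0.340)·(1−0.426)·m_A, so m_A = 1329.9/0.6212 = 2141 tonne/day.
Product B = 0.426×2141 = 912.06 tonne/day.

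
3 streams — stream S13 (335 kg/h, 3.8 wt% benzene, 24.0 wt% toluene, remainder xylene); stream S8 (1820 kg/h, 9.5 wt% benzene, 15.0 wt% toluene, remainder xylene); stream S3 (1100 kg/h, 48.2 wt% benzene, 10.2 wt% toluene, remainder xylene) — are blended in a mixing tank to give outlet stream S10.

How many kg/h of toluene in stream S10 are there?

465.6 kg/h

toluene out = toluene in = 335×0.240 + 1820×0.150 + 1100×0.102 = 465.6 kg/h.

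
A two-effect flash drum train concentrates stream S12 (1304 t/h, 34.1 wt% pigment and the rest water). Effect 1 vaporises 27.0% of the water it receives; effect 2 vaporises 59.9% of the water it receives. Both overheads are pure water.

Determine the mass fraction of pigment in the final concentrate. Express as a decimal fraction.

water in feed = 1304×0.659 = 859.34 t/h.
After stage 1: water left = (1−0.270)×859.34 = 627.32; stream total = 1072 t/h.
After stage 2: water left = (1−0.599)×627.32 = 251.55; final concentrate = 696.22 t/h.
pigment fraction = 444.66/696.22 = 0.639.

0.639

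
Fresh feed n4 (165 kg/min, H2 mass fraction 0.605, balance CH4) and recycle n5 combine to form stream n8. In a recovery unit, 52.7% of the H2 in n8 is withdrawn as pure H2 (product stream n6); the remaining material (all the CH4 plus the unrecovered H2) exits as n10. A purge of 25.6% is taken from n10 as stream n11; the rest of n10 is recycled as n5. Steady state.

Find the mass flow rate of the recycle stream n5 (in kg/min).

243.6 kg/min

CH4 enters only via n4 and leaves only via the purge: 165×0.395 = 0.256×(CH4 in n10), and the recovery unit passes all CH4, so CH4 in n8 = CH4 in n10 = 254.59 kg/min.
H2 in n8: m_A = 165×0.605 + (1−0.256)·(1−0.527)·m_A, so m_A = 99.825/0.6481 = 154.03 kg/min.
n10 = (1−0.527)×154.03 + 254.59 = 327.45 kg/min.
Recycle n5 = (1−0.256)×327.45 = 243.62 kg/min.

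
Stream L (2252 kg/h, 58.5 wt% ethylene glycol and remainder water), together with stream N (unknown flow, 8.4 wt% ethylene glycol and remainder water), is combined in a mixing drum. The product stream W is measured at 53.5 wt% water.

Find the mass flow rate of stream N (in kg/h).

709.3 kg/h

Let N be the unknown flow. Total out = 2252 + N.
water balance: 934.58 + 0.916·N = 0.535·(2252 + N)
(0.916 − 0.535)·N = 0.535×2252 − 934.58 = 270.24
N = 270.24 / 0.381 = 709.29 kg/h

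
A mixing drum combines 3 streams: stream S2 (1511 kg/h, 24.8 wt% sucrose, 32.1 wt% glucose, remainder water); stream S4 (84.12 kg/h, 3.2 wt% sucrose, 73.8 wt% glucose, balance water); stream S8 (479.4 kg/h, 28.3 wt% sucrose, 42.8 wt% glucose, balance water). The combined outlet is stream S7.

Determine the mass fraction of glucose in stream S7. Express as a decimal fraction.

Total flow out = 1511 + 84.12 + 479.4 = 2074.5 kg/h.
glucose in = 1511×0.321 + 84.12×0.738 + 479.4×0.428 = 752.29 kg/h.
glucose mass fraction in S7 = 752.29/2074.5 = 0.3626.

0.3626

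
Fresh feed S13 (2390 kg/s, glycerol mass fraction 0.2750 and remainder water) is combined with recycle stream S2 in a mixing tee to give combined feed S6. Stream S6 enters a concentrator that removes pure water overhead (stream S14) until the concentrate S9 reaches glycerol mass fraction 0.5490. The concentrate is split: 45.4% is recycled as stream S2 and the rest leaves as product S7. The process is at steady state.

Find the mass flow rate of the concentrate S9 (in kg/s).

2193 kg/s

Overall glycerol balance (none leaves overhead): glycerol in fresh feed = glycerol in product, i.e. 2390×0.275 = (1−0.454)·S9·0.549.
S9 = 657.25/(0.549×0.546) = 2192.6 kg/s.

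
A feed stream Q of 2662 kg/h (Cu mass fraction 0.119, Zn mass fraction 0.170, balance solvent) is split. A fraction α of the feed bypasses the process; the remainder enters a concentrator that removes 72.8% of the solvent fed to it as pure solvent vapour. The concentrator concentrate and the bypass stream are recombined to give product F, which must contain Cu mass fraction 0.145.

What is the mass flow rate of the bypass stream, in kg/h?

All 2662×0.119 = 316.78 kg/h of Cu reaches F, so F = 316.78/0.145 = 2184.7 kg/h and vapour = 477.32 kg/h.
The evaporator receives (1−α)·2662 of feed at 0.711 solvent and removes 0.728 of that solvent:
0.728×0.711×(1−α)×2662 = 477.32
(1−α) = 477.32/1377.9 = 0.3464;  α = 0.6536.
Bypass flow = 0.6536×2662 = 1739.8 kg/h.

1740 kg/h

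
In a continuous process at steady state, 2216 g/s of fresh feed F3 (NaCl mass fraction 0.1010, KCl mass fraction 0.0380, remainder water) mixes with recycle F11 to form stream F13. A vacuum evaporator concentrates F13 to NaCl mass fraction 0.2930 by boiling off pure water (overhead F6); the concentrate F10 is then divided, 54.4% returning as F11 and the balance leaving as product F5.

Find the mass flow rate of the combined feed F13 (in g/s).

Overall NaCl balance (none leaves overhead): NaCl in fresh feed = NaCl in product, i.e. 2216×0.101 = (1−0.544)·F10·0.293.
F10 = 223.82/(0.293×0.456) = 1675.2 g/s.
Recycle F11 = 0.544×1675.2 = 911.29 g/s.
Combined feed F13 = 2216 + 911.29 = 3127.3 g/s.

3127 g/s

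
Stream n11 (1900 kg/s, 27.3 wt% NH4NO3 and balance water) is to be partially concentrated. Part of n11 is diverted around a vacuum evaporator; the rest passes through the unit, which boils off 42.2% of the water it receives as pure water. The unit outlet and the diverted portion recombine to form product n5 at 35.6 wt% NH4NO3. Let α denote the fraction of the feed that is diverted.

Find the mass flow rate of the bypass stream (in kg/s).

All 1900×0.273 = 518.7 kg/s of NH4NO3 reaches n5, so n5 = 518.7/0.356 = 1457 kg/s and vapour = 442.98 kg/s.
The evaporator receives (1−α)·1900 of feed at 0.727 water and removes 0.422 of that water:
0.422×0.727×(1−α)×1900 = 442.98
(1−α) = 442.98/582.91 = 0.7599;  α = 0.2401.
Bypass flow = 0.2401×1900 = 456.11 kg/s.

456.1 kg/s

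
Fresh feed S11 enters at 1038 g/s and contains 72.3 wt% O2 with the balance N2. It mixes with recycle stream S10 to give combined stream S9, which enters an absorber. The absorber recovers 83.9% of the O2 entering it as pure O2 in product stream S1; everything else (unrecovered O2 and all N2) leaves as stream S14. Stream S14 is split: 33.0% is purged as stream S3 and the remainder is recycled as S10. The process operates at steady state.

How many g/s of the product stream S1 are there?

705.8 g/s

O2 in S9: m_A = 1038×0.723 + (1−0.330)·(1−0.839)·m_A, so m_A = 750.47/0.8921 = 841.22 g/s.
Product S1 = 0.839×841.22 = 705.78 g/s.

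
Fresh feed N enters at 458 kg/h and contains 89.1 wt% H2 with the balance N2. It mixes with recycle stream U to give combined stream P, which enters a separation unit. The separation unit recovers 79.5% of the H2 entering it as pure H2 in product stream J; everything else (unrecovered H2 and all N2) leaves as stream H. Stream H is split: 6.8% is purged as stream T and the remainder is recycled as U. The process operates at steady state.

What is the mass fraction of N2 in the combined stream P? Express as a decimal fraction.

N2 enters only via N and leaves only via the purge: 458×0.109 = 0.068×(N2 in H), and the separation unit passes all N2, so N2 in P = N2 in H = 734.15 kg/h.
H2 in P: m_A = 458×0.891 + (1−0.068)·(1−0.795)·m_A, so m_A = 408.08/0.8089 = 504.46 kg/h.
P = 504.46 + 734.15 = 1238.6 kg/h.
N2 fraction in P = 734.15/1238.6 = 0.593.

0.593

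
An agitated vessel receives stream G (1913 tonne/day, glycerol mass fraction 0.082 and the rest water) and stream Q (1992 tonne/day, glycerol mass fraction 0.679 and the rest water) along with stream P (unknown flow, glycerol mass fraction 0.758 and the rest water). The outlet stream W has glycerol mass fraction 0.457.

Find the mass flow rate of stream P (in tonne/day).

914.1 tonne/day

Let P be the unknown flow. Total out = 3905 + P.
glycerol balance: 1509.4 + 0.758·P = 0.457·(3905 + P)
(0.758 − 0.457)·P = 0.457×3905 − 1509.4 = 275.15
P = 275.15 / 0.301 = 914.12 tonne/day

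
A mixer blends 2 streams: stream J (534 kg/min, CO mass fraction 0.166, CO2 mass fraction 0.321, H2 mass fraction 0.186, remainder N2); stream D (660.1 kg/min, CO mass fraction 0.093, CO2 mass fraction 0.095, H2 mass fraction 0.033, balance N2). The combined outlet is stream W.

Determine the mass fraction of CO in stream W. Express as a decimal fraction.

Total flow out = 534 + 660.1 = 1194.1 kg/min.
CO in = 534×0.166 + 660.1×0.093 = 150.03 kg/min.
CO mass fraction in W = 150.03/1194.1 = 0.126.

0.126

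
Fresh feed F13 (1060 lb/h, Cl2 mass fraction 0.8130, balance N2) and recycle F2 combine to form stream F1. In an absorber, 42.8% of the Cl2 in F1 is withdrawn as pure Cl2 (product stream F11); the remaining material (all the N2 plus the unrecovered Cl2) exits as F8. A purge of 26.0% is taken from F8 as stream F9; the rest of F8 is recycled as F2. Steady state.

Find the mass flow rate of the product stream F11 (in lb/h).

639.6 lb/h

Cl2 in F1: m_A = 1060×0.813 + (1−0.260)·(1−0.428)·m_A, so m_A = 861.78/0.5767 = 1494.3 lb/h.
Product F11 = 0.428×1494.3 = 639.55 lb/h.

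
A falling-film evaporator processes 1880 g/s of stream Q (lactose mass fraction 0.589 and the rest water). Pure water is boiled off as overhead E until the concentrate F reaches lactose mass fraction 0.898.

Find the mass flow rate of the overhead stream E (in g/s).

646.9 g/s

lactose is conserved: 1880×0.589 = 1107.3 g/s all reports to the concentrate.
Concentrate = 1107.3/(target fraction) = 1233.1 g/s.
Overhead = 1880 − 1233.1 = 646.9 g/s.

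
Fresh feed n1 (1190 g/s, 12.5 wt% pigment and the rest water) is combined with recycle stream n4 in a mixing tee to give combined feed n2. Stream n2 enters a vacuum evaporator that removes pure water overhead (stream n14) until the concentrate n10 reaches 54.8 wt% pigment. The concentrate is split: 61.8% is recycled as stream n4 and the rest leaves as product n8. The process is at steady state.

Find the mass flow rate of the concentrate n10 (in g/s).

Overall pigment balance (none leaves overhead): pigment in fresh feed = pigment in product, i.e. 1190×0.125 = (1−0.618)·n10·0.548.
n10 = 148.75/(0.548×0.382) = 710.58 g/s.

710.6 g/s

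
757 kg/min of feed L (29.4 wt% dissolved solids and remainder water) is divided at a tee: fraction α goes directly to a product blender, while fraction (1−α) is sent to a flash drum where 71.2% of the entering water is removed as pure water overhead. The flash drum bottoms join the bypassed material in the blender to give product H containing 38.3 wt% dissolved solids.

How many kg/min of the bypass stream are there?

407.1 kg/min

All 757×0.294 = 222.56 kg/min of dissolved solids reaches H, so H = 222.56/0.383 = 581.09 kg/min and vapour = 175.91 kg/min.
The evaporator receives (1−α)·757 of feed at 0.706 water and removes 0.712 of that water:
0.712×0.706×(1−α)×757 = 175.91
(1−α) = 175.91/380.52 = 0.4623;  α = 0.5377.
Bypass flow = 0.5377×757 = 407.05 kg/min.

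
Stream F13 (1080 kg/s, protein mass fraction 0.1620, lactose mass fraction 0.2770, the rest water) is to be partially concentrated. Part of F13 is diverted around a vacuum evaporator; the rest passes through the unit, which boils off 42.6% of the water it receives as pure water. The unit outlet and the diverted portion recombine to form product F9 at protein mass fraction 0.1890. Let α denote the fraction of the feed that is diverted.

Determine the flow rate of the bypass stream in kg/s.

All 1080×0.162 = 174.96 kg/s of protein reaches F9, so F9 = 174.96/0.189 = 925.71 kg/s and vapour = 154.29 kg/s.
The evaporator receives (1−α)·1080 of feed at 0.561 water and removes 0.426 of that water:
0.426×0.561×(1−α)×1080 = 154.29
(1−α) = 154.29/258.1 = 0.5978;  α = 0.4022.
Bypass flow = 0.4022×1080 = 434.42 kg/s.

434.4 kg/s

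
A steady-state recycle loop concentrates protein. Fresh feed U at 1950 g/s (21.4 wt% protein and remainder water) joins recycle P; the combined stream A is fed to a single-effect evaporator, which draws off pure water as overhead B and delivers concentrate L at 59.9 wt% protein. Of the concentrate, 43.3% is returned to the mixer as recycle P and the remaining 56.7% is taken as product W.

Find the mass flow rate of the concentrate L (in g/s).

Overall protein balance (none leaves overhead): protein in fresh feed = protein in product, i.e. 1950×0.214 = (1−0.433)·L·0.599.
L = 417.3/(0.599×0.567) = 1228.7 g/s.

1229 g/s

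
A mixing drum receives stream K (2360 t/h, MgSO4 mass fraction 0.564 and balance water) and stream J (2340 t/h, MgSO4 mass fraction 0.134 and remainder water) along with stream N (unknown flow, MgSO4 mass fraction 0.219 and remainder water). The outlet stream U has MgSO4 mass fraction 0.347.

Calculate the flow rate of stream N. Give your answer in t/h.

Let N be the unknown flow. Total out = 4700 + N.
MgSO4 balance: 1644.6 + 0.219·N = 0.347·(4700 + N)
(0.219 − 0.347)·N = 0.347×4700 − 1644.6 = -13.7
N = -13.7 / -0.128 = 107.03 t/h

107 t/h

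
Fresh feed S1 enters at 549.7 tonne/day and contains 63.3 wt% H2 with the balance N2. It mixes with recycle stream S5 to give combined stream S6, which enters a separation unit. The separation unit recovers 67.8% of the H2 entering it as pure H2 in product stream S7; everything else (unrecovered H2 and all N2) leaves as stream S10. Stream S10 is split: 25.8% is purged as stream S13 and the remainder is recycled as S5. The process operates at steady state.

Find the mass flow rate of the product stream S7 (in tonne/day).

310 tonne/day

H2 in S6: m_A = 549.7×0.633 + (1−0.258)·(1−0.678)·m_A, so m_A = 347.96/0.7611 = 457.19 tonne/day.
Product S7 = 0.678×457.19 = 309.98 tonne/day.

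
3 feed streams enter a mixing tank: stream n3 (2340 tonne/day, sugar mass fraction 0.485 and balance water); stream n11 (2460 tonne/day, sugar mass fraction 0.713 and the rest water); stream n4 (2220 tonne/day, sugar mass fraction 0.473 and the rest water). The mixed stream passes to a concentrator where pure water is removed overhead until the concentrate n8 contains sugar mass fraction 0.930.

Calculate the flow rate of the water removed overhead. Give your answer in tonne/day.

2785 tonne/day

sugar entering = 2340×0.485 + 2460×0.713 + 2220×0.473 = 3938.9 tonne/day.
All sugar reports to n8, so n8 = 3938.9/0.930 = 4235.4 tonne/day.
Total feed = 7020 tonne/day; overhead = 7020 − 4235.4 = 2784.6 tonne/day.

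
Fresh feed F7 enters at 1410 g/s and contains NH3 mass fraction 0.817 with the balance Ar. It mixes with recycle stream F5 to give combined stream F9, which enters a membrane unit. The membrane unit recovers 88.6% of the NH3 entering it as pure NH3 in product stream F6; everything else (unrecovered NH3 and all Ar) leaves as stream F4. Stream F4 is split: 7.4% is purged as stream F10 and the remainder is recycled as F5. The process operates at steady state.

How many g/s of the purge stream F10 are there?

Ar enters only via F7 and leaves only via the purge: 1410×0.183 = 0.074×(Ar in F4), and the membrane unit passes all Ar, so Ar in F9 = Ar in F4 = 3486.9 g/s.
NH3 in F9: m_A = 1410×0.817 + (1−0.074)·(1−0.886)·m_A, so m_A = 1152/0.8944 = 1287.9 g/s.
F4 = (1−0.886)×1287.9 + 3486.9 = 3633.7 g/s.
Purge F10 = 0.074×3633.7 = 268.89 g/s.

268.9 g/s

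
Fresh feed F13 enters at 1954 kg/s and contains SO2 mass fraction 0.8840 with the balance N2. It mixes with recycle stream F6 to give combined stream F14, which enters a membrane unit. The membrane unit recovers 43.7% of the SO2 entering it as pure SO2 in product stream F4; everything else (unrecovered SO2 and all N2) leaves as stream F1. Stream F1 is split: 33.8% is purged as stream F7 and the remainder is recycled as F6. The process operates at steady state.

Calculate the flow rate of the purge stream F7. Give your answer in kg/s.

N2 enters only via F13 and leaves only via the purge: 1954×0.116 = 0.338×(N2 in F1), and the membrane unit passes all N2, so N2 in F14 = N2 in F1 = 670.6 kg/s.
SO2 in F14: m_A = 1954×0.884 + (1−0.338)·(1−0.437)·m_A, so m_A = 1727.3/0.6273 = 2753.6 kg/s.
F1 = (1−0.437)×2753.6 + 670.6 = 2220.9 kg/s.
Purge F7 = 0.338×2220.9 = 750.66 kg/s.

750.7 kg/s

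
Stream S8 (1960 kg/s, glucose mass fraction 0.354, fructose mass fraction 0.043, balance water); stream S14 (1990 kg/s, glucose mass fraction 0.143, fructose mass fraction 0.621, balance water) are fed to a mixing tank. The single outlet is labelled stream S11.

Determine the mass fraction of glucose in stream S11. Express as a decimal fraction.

0.248

Total flow out = 1960 + 1990 = 3950 kg/s.
glucose in = 1960×0.354 + 1990×0.143 = 978.41 kg/s.
glucose mass fraction in S11 = 978.41/3950 = 0.248.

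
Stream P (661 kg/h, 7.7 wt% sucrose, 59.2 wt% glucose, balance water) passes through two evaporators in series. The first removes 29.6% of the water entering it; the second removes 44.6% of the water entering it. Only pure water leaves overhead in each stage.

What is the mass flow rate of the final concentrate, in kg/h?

527.5 kg/h

water in feed = 661×0.331 = 218.79 kg/h.
After stage 1: water left = (1−0.296)×218.79 = 154.03; stream total = 596.24 kg/h.
After stage 2: water left = (1−0.446)×154.03 = 85.332; final concentrate = 527.54 kg/h.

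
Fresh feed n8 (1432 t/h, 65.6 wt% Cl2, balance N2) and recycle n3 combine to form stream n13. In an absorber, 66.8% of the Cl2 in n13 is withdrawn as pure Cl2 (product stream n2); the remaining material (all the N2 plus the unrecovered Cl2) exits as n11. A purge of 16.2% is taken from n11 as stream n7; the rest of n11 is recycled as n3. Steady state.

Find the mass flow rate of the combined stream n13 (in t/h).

N2 enters only via n8 and leaves only via the purge: 1432×0.344 = 0.162×(N2 in n11), and the absorber passes all N2, so N2 in n13 = N2 in n11 = 3040.8 t/h.
Cl2 in n13: m_A = 1432×0.656 + (1−0.162)·(1−0.668)·m_A, so m_A = 939.39/0.7218 = 1301.5 t/h.
n13 = 1301.5 + 3040.8 = 4342.3 t/h.

4342 t/h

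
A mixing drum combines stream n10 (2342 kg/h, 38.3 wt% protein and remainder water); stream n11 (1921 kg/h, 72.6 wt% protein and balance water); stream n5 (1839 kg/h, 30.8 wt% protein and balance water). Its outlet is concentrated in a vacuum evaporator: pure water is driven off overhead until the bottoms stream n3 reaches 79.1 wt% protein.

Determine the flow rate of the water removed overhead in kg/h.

protein entering = 2342×0.383 + 1921×0.726 + 1839×0.308 = 2858 kg/h.
All protein reports to n3, so n3 = 2858/0.791 = 3613.2 kg/h.
Total feed = 6102 kg/h; overhead = 6102 − 3613.2 = 2488.8 kg/h.

2489 kg/h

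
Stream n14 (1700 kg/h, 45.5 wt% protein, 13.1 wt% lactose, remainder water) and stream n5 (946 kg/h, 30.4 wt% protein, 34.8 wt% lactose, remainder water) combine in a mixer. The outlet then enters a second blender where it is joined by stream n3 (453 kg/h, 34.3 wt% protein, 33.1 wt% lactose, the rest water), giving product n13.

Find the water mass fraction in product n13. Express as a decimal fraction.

Overall, product flow = 3099 kg/h.
water in = 1700×0.414 + 946×0.348 + 453×0.326 = 1180.7 kg/h.
water fraction in n13 = 0.381.

0.381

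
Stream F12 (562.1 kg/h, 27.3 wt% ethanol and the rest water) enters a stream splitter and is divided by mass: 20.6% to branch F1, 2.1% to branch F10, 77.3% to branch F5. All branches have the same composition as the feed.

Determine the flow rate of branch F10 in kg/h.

11.8 kg/h

Branch F10 flow = 0.021×562.1 = 11.804 kg/h.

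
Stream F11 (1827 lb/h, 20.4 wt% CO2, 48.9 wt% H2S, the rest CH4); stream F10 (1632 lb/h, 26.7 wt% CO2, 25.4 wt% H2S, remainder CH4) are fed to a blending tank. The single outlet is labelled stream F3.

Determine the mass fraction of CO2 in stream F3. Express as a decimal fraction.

0.234

Total flow out = 1827 + 1632 = 3459 lb/h.
CO2 in = 1827×0.204 + 1632×0.267 = 808.45 lb/h.
CO2 mass fraction in F3 = 808.45/3459 = 0.234.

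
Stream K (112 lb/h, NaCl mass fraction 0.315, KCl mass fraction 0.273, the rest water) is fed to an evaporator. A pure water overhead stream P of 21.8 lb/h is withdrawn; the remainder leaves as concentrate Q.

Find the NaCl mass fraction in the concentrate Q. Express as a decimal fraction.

NaCl is not removed: 112×0.315 = 35.28 lb/h of NaCl enters Q.
Concentrate = 112 − 21.8 = 90.2 lb/h.
Mass fraction = 35.28/90.2 = 0.391.

0.391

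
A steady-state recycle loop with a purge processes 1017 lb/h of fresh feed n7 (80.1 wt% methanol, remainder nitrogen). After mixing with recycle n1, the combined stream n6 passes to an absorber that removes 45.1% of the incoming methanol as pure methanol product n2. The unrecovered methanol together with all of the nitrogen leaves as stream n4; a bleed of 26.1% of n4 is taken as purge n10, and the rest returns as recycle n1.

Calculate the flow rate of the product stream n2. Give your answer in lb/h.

618.2 lb/h

methanol in n6: m_A = 1017×0.801 + (1−0.261)·(1−0.451)·m_A, so m_A = 814.62/0.5943 = 1370.7 lb/h.
Product n2 = 0.451×1370.7 = 618.2 lb/h.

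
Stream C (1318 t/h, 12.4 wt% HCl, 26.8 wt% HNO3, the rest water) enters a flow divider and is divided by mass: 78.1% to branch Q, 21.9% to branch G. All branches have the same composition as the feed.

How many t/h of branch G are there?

288.6 t/h

Branch G flow = 0.219×1318 = 288.64 t/h.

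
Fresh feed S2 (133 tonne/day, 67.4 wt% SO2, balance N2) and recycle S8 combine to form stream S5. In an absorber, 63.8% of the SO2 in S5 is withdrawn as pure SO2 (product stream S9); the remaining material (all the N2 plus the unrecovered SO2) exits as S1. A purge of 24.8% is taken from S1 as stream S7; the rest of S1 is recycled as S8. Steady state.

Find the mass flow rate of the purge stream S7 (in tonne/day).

N2 enters only via S2 and leaves only via the purge: 133×0.326 = 0.248×(N2 in S1), and the absorber passes all N2, so N2 in S5 = N2 in S1 = 174.83 tonne/day.
SO2 in S5: m_A = 133×0.674 + (1−0.248)·(1−0.638)·m_A, so m_A = 89.642/0.7278 = 123.17 tonne/day.
S1 = (1−0.638)×123.17 + 174.83 = 219.42 tonne/day.
Purge S7 = 0.248×219.42 = 54.416 tonne/day.

54.42 tonne/day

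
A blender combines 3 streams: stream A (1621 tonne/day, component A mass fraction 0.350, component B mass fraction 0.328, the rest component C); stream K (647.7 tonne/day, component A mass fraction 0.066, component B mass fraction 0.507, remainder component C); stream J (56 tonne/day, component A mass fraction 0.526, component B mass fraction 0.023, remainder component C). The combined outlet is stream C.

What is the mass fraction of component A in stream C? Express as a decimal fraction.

0.275

Total flow out = 1621 + 647.7 + 56 = 2324.7 tonne/day.
component A in = 1621×0.350 + 647.7×0.066 + 56×0.526 = 639.55 tonne/day.
component A mass fraction in C = 639.55/2324.7 = 0.275.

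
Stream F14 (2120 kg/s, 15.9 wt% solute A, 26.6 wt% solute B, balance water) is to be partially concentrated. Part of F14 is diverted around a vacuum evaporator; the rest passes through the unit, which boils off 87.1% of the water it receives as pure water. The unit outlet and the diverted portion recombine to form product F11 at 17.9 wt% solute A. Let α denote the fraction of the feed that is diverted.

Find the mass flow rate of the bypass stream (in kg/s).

All 2120×0.159 = 337.08 kg/s of solute A reaches F11, so F11 = 337.08/0.179 = 1883.1 kg/s and vapour = 236.87 kg/s.
The evaporator receives (1−α)·2120 of feed at 0.575 water and removes 0.871 of that water:
0.871×0.575×(1−α)×2120 = 236.87
(1−α) = 236.87/1061.7 = 0.2231;  α = 0.7769.
Bypass flow = 0.7769×2120 = 1647 kg/s.

1647 kg/s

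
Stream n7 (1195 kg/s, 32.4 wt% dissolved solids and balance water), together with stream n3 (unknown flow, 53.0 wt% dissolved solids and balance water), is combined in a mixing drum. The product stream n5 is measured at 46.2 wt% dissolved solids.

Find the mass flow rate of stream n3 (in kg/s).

2425 kg/s

Let n3 be the unknown flow. Total out = 1195 + n3.
dissolved solids balance: 387.18 + 0.530·n3 = 0.462·(1195 + n3)
(0.530 − 0.462)·n3 = 0.462×1195 − 387.18 = 164.91
n3 = 164.91 / 0.068 = 2425.1 kg/s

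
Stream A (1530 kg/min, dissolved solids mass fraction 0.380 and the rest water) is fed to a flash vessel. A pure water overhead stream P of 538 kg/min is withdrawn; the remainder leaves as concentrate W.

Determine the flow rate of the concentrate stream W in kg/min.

Concentrate = 1530 − 538 = 992 kg/min.

992 kg/min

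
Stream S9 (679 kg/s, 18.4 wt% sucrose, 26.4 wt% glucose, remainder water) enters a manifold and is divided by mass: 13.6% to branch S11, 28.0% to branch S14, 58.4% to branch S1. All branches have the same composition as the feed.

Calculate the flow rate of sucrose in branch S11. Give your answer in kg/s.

Branch S11 total = 0.136×679 = 92.344 kg/s.
sucrose in S11 = 0.184×92.344 = 16.991 kg/s.

16.99 kg/s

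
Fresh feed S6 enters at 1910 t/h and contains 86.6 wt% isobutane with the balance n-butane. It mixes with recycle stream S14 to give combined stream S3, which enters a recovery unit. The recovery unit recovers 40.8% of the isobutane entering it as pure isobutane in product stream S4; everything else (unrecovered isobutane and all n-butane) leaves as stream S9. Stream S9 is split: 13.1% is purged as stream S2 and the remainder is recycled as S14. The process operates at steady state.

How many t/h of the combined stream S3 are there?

5360 t/h

n-butane enters only via S6 and leaves only via the purge: 1910×0.134 = 0.131×(n-butane in S9), and the recovery unit passes all n-butane, so n-butane in S3 = n-butane in S9 = 1953.7 t/h.
isobutane in S3: m_A = 1910×0.866 + (1−0.131)·(1−0.408)·m_A, so m_A = 1654.1/0.4856 = 3406.6 t/h.
S3 = 3406.6 + 1953.7 = 5360.3 t/h.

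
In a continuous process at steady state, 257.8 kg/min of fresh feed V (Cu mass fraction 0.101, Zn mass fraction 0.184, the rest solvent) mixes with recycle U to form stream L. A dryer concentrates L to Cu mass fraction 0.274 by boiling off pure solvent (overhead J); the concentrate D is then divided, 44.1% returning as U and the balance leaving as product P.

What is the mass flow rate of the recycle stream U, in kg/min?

74.97 kg/min

Overall Cu balance (none leaves overhead): Cu in fresh feed = Cu in product, i.e. 257.8×0.101 = (1−0.441)·D·0.274.
D = 26.038/(0.274×0.559) = 170 kg/min.
Recycle U = 0.441×170 = 74.969 kg/min.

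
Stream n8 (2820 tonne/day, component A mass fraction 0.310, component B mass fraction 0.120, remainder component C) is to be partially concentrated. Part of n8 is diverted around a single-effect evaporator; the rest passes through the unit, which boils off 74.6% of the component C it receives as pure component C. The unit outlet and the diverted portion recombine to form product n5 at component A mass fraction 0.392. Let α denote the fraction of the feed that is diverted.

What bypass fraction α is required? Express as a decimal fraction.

0.508

All 2820×0.310 = 874.2 tonne/day of component A reaches n5, so n5 = 874.2/0.392 = 2230.1 tonne/day and vapour = 589.9 tonne/day.
The evaporator receives (1−α)·2820 of feed at 0.570 component C and removes 0.746 of that component C:
0.746×0.570×(1−α)×2820 = 589.9
(1−α) = 589.9/1199.1 = 0.4919;  α = 0.5081.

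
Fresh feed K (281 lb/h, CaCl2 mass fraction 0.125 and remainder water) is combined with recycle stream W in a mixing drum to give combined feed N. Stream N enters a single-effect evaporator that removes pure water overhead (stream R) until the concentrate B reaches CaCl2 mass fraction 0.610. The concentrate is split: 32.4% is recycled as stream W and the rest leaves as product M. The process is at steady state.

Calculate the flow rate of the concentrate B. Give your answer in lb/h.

Overall CaCl2 balance (none leaves overhead): CaCl2 in fresh feed = CaCl2 in product, i.e. 281×0.125 = (1−0.324)·B·0.610.
B = 35.125/(0.610×0.676) = 85.18 lb/h.

85.18 lb/h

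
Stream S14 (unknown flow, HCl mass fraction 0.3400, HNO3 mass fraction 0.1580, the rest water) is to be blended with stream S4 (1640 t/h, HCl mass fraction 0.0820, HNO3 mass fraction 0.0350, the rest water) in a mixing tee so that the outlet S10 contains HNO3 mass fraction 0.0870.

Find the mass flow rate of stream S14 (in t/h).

1201 t/h

Let S14 be the unknown flow. Total out = 1640 + S14.
HNO3 balance: 57.4 + 0.158·S14 = 0.087·(1640 + S14)
(0.158 − 0.087)·S14 = 0.087×1640 − 57.4 = 85.28
S14 = 85.28 / 0.071 = 1201.1 t/h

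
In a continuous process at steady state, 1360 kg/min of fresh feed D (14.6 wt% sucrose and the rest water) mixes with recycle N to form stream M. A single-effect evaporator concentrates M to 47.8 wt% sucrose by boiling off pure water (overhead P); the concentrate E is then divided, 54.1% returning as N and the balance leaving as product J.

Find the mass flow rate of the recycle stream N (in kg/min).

489.6 kg/min

Overall sucrose balance (none leaves overhead): sucrose in fresh feed = sucrose in product, i.e. 1360×0.146 = (1−0.541)·E·0.478.
E = 198.56/(0.478×0.459) = 905.01 kg/min.
Recycle N = 0.541×905.01 = 489.61 kg/min.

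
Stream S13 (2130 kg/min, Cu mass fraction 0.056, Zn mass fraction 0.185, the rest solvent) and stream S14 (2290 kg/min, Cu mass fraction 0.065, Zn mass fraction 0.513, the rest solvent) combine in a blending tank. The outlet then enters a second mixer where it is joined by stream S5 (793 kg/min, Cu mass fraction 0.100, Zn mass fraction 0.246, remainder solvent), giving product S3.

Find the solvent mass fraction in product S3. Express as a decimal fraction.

Overall, product flow = 5213 kg/min.
solvent in = 2130×0.759 + 2290×0.422 + 793×0.654 = 3101.7 kg/min.
solvent fraction in S3 = 0.595.

0.595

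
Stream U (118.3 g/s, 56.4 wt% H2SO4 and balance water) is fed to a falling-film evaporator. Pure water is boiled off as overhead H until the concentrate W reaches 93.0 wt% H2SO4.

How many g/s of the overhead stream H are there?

H2SO4 is conserved: 118.3×0.564 = 66.721 g/s all reports to the concentrate.
Concentrate = 66.721/(target fraction) = 71.743 g/s.
Overhead = 118.3 − 71.743 = 46.557 g/s.

46.56 g/s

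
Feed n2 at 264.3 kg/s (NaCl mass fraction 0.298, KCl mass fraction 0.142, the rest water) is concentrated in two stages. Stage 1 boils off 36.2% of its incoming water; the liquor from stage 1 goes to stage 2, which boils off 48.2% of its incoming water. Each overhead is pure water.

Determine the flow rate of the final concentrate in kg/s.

165.2 kg/s

water in feed = 264.3×0.560 = 148.01 kg/s.
After stage 1: water left = (1−0.362)×148.01 = 94.429; stream total = 210.72 kg/s.
After stage 2: water left = (1−0.482)×94.429 = 48.914; final concentrate = 165.21 kg/s.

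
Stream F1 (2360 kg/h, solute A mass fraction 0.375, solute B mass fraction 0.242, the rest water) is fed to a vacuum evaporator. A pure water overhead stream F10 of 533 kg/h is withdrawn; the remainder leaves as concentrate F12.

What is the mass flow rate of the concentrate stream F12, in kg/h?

1827 kg/h

Concentrate = 2360 − 533 = 1827 kg/h.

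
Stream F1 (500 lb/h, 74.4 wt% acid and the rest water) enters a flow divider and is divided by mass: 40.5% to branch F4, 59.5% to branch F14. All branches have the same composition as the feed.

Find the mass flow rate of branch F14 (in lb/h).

297.5 lb/h

Branch F14 flow = 0.595×500 = 297.5 lb/h.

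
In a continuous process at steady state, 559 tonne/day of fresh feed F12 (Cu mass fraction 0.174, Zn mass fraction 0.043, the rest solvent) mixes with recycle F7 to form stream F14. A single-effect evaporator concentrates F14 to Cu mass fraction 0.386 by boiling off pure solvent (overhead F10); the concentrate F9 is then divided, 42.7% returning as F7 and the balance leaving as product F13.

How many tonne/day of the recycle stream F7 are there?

187.8 tonne/day

Overall Cu balance (none leaves overhead): Cu in fresh feed = Cu in product, i.e. 559×0.174 = (1−0.427)·F9·0.386.
F9 = 97.266/(0.386×0.573) = 439.76 tonne/day.
Recycle F7 = 0.427×439.76 = 187.78 tonne/day.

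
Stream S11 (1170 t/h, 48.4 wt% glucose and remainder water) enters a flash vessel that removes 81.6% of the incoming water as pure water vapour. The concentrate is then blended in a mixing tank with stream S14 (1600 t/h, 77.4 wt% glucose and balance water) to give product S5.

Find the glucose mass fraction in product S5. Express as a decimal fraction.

Vapour removed = 0.816×0.516×1170 = 492.64 t/h; concentrate = 677.36 t/h.
glucose reaching the mixer = 566.28 (from concentrate) + 1600×0.774 = 1804.7 t/h.
Product flow = 677.36 + 1600 = 2277.4 t/h; glucose fraction = 0.7924.

0.7924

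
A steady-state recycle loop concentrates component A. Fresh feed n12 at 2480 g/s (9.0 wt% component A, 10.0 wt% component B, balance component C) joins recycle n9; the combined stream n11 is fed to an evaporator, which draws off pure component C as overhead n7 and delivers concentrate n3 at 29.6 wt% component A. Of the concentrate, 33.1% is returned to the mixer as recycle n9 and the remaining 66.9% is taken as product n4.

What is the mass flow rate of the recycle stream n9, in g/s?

373.1 g/s

Overall component A balance (none leaves overhead): component A in fresh feed = component A in product, i.e. 2480×0.090 = (1−0.331)·n3·0.296.
n3 = 223.2/(0.296×0.669) = 1127.1 g/s.
Recycle n9 = 0.331×1127.1 = 373.08 g/s.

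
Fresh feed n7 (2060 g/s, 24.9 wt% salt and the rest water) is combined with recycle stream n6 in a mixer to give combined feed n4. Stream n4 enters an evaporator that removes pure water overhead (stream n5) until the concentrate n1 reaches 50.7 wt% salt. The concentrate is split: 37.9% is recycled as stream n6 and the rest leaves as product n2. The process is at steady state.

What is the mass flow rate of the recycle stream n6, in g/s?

617.5 g/s

Overall salt balance (none leaves overhead): salt in fresh feed = salt in product, i.e. 2060×0.249 = (1−0.379)·n1·0.507.
n1 = 512.94/(0.507×0.621) = 1629.2 g/s.
Recycle n6 = 0.379×1629.2 = 617.46 g/s.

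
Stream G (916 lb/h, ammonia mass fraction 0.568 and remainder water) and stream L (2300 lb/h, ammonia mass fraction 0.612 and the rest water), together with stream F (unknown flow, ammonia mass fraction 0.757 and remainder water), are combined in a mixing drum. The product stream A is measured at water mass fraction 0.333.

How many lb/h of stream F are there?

2413 lb/h

Let F be the unknown flow. Total out = 3216 + F.
water balance: 1288.1 + 0.243·F = 0.333·(3216 + F)
(0.243 − 0.333)·F = 0.333×3216 − 1288.1 = -217.18
F = -217.18 / -0.090 = 2413.2 lb/h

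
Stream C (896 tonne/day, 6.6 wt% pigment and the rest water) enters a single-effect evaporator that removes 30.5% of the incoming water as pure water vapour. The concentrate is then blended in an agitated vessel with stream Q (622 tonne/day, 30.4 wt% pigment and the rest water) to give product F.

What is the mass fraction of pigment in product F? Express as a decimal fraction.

0.197

Vapour removed = 0.305×0.934×896 = 255.24 tonne/day; concentrate = 640.76 tonne/day.
pigment reaching the mixer = 59.136 (from concentrate) + 622×0.304 = 248.22 tonne/day.
Product flow = 640.76 + 622 = 1262.8 tonne/day; pigment fraction = 0.197.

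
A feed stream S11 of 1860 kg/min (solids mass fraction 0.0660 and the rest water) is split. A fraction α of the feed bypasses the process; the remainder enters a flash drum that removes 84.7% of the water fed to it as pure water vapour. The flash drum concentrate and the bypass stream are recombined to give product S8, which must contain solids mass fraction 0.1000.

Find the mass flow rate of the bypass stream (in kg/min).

1061 kg/min

All 1860×0.066 = 122.76 kg/min of solids reaches S8, so S8 = 122.76/0.100 = 1227.6 kg/min and vapour = 632.4 kg/min.
The evaporator receives (1−α)·1860 of feed at 0.934 water and removes 0.847 of that water:
0.847×0.934×(1−α)×1860 = 632.4
(1−α) = 632.4/1471.4 = 0.4298;  α = 0.5702.
Bypass flow = 0.5702×1860 = 1060.6 kg/min.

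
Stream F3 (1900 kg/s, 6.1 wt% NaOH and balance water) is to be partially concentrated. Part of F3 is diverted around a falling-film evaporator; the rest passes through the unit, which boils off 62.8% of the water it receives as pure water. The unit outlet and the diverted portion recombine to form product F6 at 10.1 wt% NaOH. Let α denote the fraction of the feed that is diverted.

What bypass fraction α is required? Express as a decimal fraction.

All 1900×0.061 = 115.9 kg/s of NaOH reaches F6, so F6 = 115.9/0.101 = 1147.5 kg/s and vapour = 752.48 kg/s.
The evaporator receives (1−α)·1900 of feed at 0.939 water and removes 0.628 of that water:
0.628×0.939×(1−α)×1900 = 752.48
(1−α) = 752.48/1120.4 = 0.6716;  α = 0.3284.

0.328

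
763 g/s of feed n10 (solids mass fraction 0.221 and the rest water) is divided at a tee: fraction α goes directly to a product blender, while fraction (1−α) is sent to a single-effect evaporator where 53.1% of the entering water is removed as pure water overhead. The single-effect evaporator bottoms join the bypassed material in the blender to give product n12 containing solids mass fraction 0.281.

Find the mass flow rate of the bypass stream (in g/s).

369.1 g/s

All 763×0.221 = 168.62 g/s of solids reaches n12, so n12 = 168.62/0.281 = 600.08 g/s and vapour = 162.92 g/s.
The evaporator receives (1−α)·763 of feed at 0.779 water and removes 0.531 of that water:
0.531×0.779×(1−α)×763 = 162.92
(1−α) = 162.92/315.61 = 0.5162;  α = 0.4838.
Bypass flow = 0.4838×763 = 369.14 g/s.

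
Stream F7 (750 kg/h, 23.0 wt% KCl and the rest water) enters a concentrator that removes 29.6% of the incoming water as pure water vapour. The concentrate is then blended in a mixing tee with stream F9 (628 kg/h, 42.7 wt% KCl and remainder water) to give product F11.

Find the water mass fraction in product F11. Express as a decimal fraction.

0.6349

Vapour removed = 0.296×0.770×750 = 170.94 kg/h; concentrate = 579.06 kg/h.
water reaching the mixer = 406.56 (from concentrate) + 628×0.573 = 766.4 kg/h.
Product flow = 579.06 + 628 = 1207.1 kg/h; water fraction = 0.6349.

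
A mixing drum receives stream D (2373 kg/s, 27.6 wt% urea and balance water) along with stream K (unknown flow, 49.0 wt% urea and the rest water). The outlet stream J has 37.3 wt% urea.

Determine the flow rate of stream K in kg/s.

1967 kg/s

Let K be the unknown flow. Total out = 2373 + K.
urea balance: 654.95 + 0.490·K = 0.373·(2373 + K)
(0.490 − 0.373)·K = 0.373×2373 − 654.95 = 230.18
K = 230.18 / 0.117 = 1967.4 kg/s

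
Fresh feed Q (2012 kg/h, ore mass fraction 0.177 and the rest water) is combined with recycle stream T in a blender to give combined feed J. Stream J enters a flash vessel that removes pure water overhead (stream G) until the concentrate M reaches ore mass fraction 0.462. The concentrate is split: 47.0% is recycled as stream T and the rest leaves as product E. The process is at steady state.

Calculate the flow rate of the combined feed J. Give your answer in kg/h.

Overall ore balance (none leaves overhead): ore in fresh feed = ore in product, i.e. 2012×0.177 = (1−0.470)·M·0.462.
M = 356.12/(0.462×0.530) = 1454.4 kg/h.
Recycle T = 0.470×1454.4 = 683.57 kg/h.
Combined feed J = 2012 + 683.57 = 2695.6 kg/h.

2696 kg/h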